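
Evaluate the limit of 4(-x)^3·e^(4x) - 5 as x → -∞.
The product is a 0·∞ indeterminate form at x → -∞.
Rewrite the product as 4(-x)^3 / e^(-4x) (an ∞/∞ form) and apply L'Hôpital, or use the standard hierarchy e^(4|x|) ≫ |(-x)^3| as x → -∞.
The indeterminate product → 0, so the limit = -5.

Final answer: -5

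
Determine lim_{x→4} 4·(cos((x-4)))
Direct substitution at x = 4 gives 4.

Final answer: 4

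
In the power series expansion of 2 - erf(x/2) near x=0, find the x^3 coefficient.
Expand to order 3: 2 - erf(x/2) = x^3/(12·√(π)) - x/√(π) + 2 + O(x^4).
The coefficient of x^3 is 1/(12·√(π)).

Final answer: 1/(12·√(π))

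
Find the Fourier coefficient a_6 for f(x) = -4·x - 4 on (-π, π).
a_6 = (1/π) ∫_{-π}^{π} f(x)·cos(6x) dx.
Evaluate the integral (use parity and integration by parts as needed): a_6 = 0.

Final answer: 0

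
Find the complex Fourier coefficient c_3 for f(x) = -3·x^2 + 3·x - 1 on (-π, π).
Compute the real Fourier coefficients first: a_3 = 4/3, b_3 = 2.
Then c_3 = (a_3 − i·b_3)/2 = 2/3 - i.

Final answer: 2/3 - i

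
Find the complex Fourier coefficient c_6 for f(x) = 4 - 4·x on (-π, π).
Compute the real Fourier coefficients first: a_6 = 0, b_6 = 4/3.
Then c_6 = (a_6 − i·b_6)/2 = -2·i/3.

Final answer: -2·i/3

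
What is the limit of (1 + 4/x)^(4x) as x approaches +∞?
As x → +∞: write (1 + 4/x)^(4x) = ((1 + 4/x)^x)^4 → (e^4)^4 = e^16.
Limit = e^(16).

Final answer: e^(16)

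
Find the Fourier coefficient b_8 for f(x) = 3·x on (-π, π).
b_8 = (1/π) ∫_{-π}^{π} f(x)·sin(8x) dx.
Evaluate the integral (use parity and integration by parts as needed): b_8 = -3/4.

Final answer: -3/4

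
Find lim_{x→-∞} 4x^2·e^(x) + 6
The product is a 0·∞ indeterminate form at x → -∞.
Rewrite the product as 4x^2 / e^(-x) (an ∞/∞ form) and apply L'Hôpital, or use the standard hierarchy e^(|x|) ≫ |x^2| as x → -∞.
The indeterminate product → 0, so the limit = 6.

Final answer: 6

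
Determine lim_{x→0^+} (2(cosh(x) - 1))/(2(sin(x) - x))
Both numerator and denominator → 0 as x → 0^+; this is a 0/0 indeterminate form.
Expand each to leading order near x = 0: numerator ~ x^2, denominator ~ -x^3/3.
The limit of the ratio is -∞.

Final answer: -∞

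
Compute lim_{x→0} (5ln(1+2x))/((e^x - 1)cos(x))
Both numerator and denominator → 0 as x → 0; this is a 0/0 indeterminate form.
Expand each to leading order near x = 0: numerator ~ 10·x, denominator ~ x.
The limit of the ratio is 10.

Final answer: 10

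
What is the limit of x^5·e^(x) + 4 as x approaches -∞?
The product is a 0·∞ indeterminate form at x → -∞.
Rewrite the product as x^5 / e^(-x) (an ∞/∞ form) and apply L'Hôpital, or use the standard hierarchy e^(|x|) ≫ |x^5| as x → -∞.
The indeterminate product → 0, so the limit = 4.

Final answer: 4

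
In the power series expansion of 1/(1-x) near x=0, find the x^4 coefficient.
Expand to order 4: 1/(1-x) = x^4 + x^3 + x^2 + x + 1 + O(x^5).
The coefficient of x^4 is 1.

Final answer: 1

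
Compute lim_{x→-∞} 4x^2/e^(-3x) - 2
The quotient is an ∞/∞ indeterminate form as x → -∞.
Compare growth rates of the dominant terms (exponentials ≫ polynomials ≫ logarithms), or apply L'Hôpital's rule; the quotient → 0.
Adding the constant: 0 - 2 = -2. Limit = -2.

Final answer: -2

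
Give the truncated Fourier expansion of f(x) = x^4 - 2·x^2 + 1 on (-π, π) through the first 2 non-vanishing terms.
(56 - 8·π^2)·cos(x) - 2·π^2/3 + 1 + π^4/5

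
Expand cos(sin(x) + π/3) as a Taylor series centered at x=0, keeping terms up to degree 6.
-37·x^6/1440 - √(3)·x^5/20 + 5·x^4/48 + √(3)·x^3/6 - x^2/4 - √(3)·x/2 + 1/2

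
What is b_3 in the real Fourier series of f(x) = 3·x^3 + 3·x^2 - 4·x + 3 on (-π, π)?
b_3 = (1/π) ∫_{-π}^{π} f(x)·sin(3x) dx.
Evaluate the integral (use parity and integration by parts as needed): b_3 = -4 + 2·π^2.

Final answer: -4 + 2·π^2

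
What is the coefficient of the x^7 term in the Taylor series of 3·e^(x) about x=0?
Expand to order 7: 3·e^(x) = x^7/1680 + x^6/240 + x^5/40 + x^4/8 + x^3/2 + 3·x^2/2 + 3·x + 3 + O(x^8).
The coefficient of x^7 is 1/1680.

Final answer: 1/1680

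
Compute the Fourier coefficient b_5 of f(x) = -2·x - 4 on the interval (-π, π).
b_5 = (1/π) ∫_{-π}^{π} f(x)·sin(5x) dx.
Evaluate the integral (use parity and integration by parts as needed): b_5 = -4/5.

Final answer: -4/5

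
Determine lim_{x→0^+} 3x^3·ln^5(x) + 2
The product is a 0·∞ indeterminate form at x → 0⁺.
Rewrite the product as 3·ln^5(x) / x^(-3) and apply L'Hôpital, or use the standard hierarchy x^(-3) ≫ |ln x|^5 as x → 0⁺.
The indeterminate product → 0, so the limit = 2.

Final answer: 2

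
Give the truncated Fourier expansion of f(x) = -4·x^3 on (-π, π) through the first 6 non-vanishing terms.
(48 - 8·π^2)·sin(x) + (-6 + 4·π^2)·sin(2·x) + (16/9 - 8·π^2/3)·sin(3·x) + (-3/4 + 2·π^2)·sin(4·x) + (48/125 - 8·π^2/5)·sin(5·x) + (-2/9 + 4·π^2/3)·sin(6·x)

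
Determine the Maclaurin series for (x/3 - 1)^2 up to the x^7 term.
x^2/9 - 2·x/3 + 1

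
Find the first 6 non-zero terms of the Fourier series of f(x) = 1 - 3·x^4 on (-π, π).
(-144 + 24·π^2)·cos(x) + (9 - 6·π^2)·cos(2·x) + (-16/9 + 8·π^2/3)·cos(3·x) + (9/16 - 3·π^2/2)·cos(4·x) + (-144/625 + 24·π^2/25)·cos(5·x) - 3·π^4/5 + 1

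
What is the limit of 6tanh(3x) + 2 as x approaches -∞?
Evaluate the dominant behaviour as x → -∞; each term tends to a finite value or vanishes.
Limit = -4.

Final answer: -4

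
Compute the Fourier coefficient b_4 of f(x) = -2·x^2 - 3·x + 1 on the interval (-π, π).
b_4 = (1/π) ∫_{-π}^{π} f(x)·sin(4x) dx.
Evaluate the integral (use parity and integration by parts as needed): b_4 = 3/2.

Final answer: 3/2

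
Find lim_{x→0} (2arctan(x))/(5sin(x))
Both numerator and denominator → 0 as x → 0; this is a 0/0 indeterminate form.
Expand each to leading order near x = 0: numerator ~ 2·x, denominator ~ 5·x.
The limit of the ratio is 2/5.

Final answer: 2/5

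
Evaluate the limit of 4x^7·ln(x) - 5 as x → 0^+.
The product is a 0·∞ indeterminate form at x → 0⁺.
Rewrite the product as 4·ln(x) / x^(-7) and apply L'Hôpital, or use the standard hierarchy x^(-7) ≫ |ln x| as x → 0⁺.
The indeterminate product → 0, so the limit = -5.

Final answer: -5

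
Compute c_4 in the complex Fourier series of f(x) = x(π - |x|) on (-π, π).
Compute the real Fourier coefficients first: a_4 = 0, b_4 = 0.
Then c_4 = (a_4 − i·b_4)/2 = 0.

Final answer: 0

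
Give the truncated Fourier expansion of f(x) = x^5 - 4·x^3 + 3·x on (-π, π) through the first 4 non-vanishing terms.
(-48·π^2 + 2·π^4 + 294)·sin(x) + (-π^4 - 33/2 + 9·π^2)·sin(2·x) + (-112·π^2/27 + 386/81 + 2·π^4/3)·sin(3·x) + (-π^4/2 - 159/64 + 21·π^2/8)·sin(4·x)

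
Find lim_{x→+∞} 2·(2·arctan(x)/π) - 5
Evaluate the dominant behaviour as x → +∞; each term tends to a finite value or vanishes.
Limit = -3.

Final answer: -3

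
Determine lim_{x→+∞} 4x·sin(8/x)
As x → +∞: let u = 8/x → 0⁺; then 4·x·sin(8/x) = 4·8·sin(u)/u → 4·8·1 = 32.
Limit = 32.

Final answer: 32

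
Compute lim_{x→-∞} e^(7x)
Evaluate the dominant behaviour as x → -∞; each term tends to a finite value or vanishes.
Limit = 0.

Final answer: 0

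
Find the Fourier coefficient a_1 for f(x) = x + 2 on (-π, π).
a_1 = (1/π) ∫_{-π}^{π} f(x)·cos(1x) dx.
Evaluate the integral (use parity and integration by parts as needed): a_1 = 0.

Final answer: 0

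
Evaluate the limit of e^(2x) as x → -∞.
Evaluate the dominant behaviour as x → -∞; each term tends to a finite value or vanishes.
Limit = 0.

Final answer: 0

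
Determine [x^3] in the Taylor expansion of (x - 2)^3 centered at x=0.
Expand to order 3: (x - 2)^3 = x^3 - 6·x^2 + 12·x - 8 + O(x^4).
The coefficient of x^3 is 1.

Final answer: 1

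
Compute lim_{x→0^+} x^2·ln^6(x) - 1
The product is a 0·∞ indeterminate form at x → 0⁺.
Rewrite the product as ln^6(x) / x^(-2) and apply L'Hôpital, or use the standard hierarchy x^(-2) ≫ |ln x|^6 as x → 0⁺.
The indeterminate product → 0, so the limit = -1.

Final answer: -1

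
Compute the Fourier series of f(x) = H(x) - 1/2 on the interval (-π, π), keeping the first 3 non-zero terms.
2·sin(x)/π + 2·sin(3·x)/(3·π) + 2·sin(5·x)/(5·π)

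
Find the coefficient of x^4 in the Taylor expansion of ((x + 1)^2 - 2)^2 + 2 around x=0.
Expand to order 4: ((x + 1)^2 - 2)^2 + 2 = x^4 + 4·x^3 + 2·x^2 - 4·x + 3 + O(x^5).
The coefficient of x^4 is 1.

Final answer: 1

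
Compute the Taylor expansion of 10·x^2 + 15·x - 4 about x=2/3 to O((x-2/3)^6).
94/9 + 85·(x - 2/3)/3 + 10·(x - 2/3)^2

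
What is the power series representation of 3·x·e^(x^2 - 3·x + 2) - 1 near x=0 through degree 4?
-45·x^4·e^(2)/2 + 33·x^3·e^(2)/2 - 9·x^2·e^(2) + 3·x·e^(2) - 1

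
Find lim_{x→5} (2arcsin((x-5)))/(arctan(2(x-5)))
Both numerator and denominator → 0 as x → 5; this is a 0/0 indeterminate form.
Expand each to leading order near x = 5: numerator ~ 2·(x - 5), denominator ~ 2·(x - 5).
The limit of the ratio is 1.

Final answer: 1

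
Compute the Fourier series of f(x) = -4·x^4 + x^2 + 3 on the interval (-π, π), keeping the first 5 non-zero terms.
(-196 + 32·π^2)·cos(x) + (13 - 8·π^2)·cos(2·x) + (-76/27 + 32·π^2/9)·cos(3·x) + (1 - 2·π^2)·cos(4·x) - 4·π^4/5 + 3 + π^2/3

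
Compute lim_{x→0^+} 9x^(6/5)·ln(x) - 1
The product is a 0·∞ indeterminate form at x → 0⁺.
Rewrite the product as 9·ln(x) / x^(-6/5) and apply L'Hôpital, or use the standard hierarchy x^(-6/5) ≫ |ln x| as x → 0⁺.
The indeterminate product → 0, so the limit = -1.

Final answer: -1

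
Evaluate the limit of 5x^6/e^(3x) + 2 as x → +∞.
The quotient is an ∞/∞ indeterminate form as x → +∞.
The exponential denominator e^(3x) dominates the polynomial numerator (e^x ≫ x^6 as x → ∞), so the quotient → 0.
Adding the constant: 0 + 2 = 2. Limit = 2.

Final answer: 2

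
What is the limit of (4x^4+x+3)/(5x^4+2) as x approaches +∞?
This is an ∞/∞ indeterminate form as x → +∞.
Divide numerator and denominator by x^4 and let the lower-order terms vanish; the leading terms give 4/5.
Limit = 4/5.

Final answer: 4/5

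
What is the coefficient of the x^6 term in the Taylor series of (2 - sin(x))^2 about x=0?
Expand to order 6: (2 - sin(x))^2 = 2·x^6/45 - x^5/30 - x^4/3 + 2·x^3/3 + x^2 - 4·x + 4 + O(x^7).
The coefficient of x^6 is 2/45.

Final answer: 2/45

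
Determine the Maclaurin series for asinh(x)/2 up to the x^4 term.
-x^3/12 + x/2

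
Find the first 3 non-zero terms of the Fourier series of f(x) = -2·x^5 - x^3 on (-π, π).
(-468 - 4·π^4 + 78·π^2)·sin(x) + (-9·π^2 + 27/2 + 2·π^4)·sin(2·x) + (-4·π^4/3 - 124/81 + 62·π^2/27)·sin(3·x)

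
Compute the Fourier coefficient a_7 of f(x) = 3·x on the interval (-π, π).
a_7 = (1/π) ∫_{-π}^{π} f(x)·cos(7x) dx.
Evaluate the integral (use parity and integration by parts as needed): a_7 = 0.

Final answer: 0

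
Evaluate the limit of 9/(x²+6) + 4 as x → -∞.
Evaluate the dominant behaviour as x → -∞; each term tends to a finite value or vanishes.
Limit = 4.

Final answer: 4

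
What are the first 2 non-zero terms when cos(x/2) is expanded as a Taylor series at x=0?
1 - x^2/8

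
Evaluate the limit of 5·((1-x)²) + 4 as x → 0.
Direct substitution at x = 0 gives 9.

Final answer: 9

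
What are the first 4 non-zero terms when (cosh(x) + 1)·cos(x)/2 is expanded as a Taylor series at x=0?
-x^6/1440 - x^4/16 - x^2/4 + 1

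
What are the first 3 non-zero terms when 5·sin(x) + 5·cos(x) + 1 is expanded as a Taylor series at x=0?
-5·x^2/2 + 5·x + 6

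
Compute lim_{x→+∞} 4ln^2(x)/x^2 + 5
The quotient is an ∞/∞ indeterminate form as x → +∞.
The polynomial denominator x^2 dominates the logarithmic numerator (any positive power of x ≫ ln^2(x) as x → ∞), so the quotient → 0.
Adding the constant: 0 + 5 = 5. Limit = 5.

Final answer: 5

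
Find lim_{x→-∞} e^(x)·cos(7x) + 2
Evaluate the dominant behaviour as x → -∞; each term tends to a finite value or vanishes.
Limit = 2.

Final answer: 2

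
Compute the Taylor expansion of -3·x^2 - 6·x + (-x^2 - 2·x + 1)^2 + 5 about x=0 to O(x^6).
x^4 + 4·x^3 - x^2 - 10·x + 6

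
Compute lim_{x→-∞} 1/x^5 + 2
Evaluate the dominant behaviour as x → -∞; each term tends to a finite value or vanishes.
Limit = 2.

Final answer: 2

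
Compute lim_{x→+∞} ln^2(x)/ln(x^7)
This is an ∞/∞ indeterminate form as x → +∞.
Write ln(x^7) = 7·ln(x), reducing the quotient to ln(x)/7 → ∞.
Limit = ∞.

Final answer: ∞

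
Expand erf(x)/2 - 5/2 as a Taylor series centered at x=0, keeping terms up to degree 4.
-x^3/(3·√(π)) + x/√(π) - 5/2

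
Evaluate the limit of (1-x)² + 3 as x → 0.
Direct substitution at x = 0 gives 4.

Final answer: 4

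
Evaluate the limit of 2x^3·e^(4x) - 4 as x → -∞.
The product is a 0·∞ indeterminate form at x → -∞.
Rewrite the product as 2x^3 / e^(-4x) (an ∞/∞ form) and apply L'Hôpital, or use the standard hierarchy e^(4|x|) ≫ |x^3| as x → -∞.
The indeterminate product → 0, so the limit = -4.

Final answer: -4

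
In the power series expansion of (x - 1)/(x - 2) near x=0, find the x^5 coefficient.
Expand to order 5: (x - 1)/(x - 2) = -x^5/64 - x^4/32 - x^3/16 - x^2/8 - x/4 + 1/2 + O(x^6).
The coefficient of x^5 is -1/64.

Final answer: -1/64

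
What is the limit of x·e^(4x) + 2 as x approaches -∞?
The product is a 0·∞ indeterminate form at x → -∞.
Rewrite the product as x / e^(-4x) (an ∞/∞ form) and apply L'Hôpital, or use the standard hierarchy e^(4|x|) ≫ |x| as x → -∞.
The indeterminate product → 0, so the limit = 2.

Final answer: 2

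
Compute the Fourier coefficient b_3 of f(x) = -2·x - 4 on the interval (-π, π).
b_3 = (1/π) ∫_{-π}^{π} f(x)·sin(3x) dx.
Evaluate the integral (use parity and integration by parts as needed): b_3 = -4/3.

Final answer: -4/3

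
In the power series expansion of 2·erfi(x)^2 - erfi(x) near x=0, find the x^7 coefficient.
Expand to order 7: 2·erfi(x)^2 - erfi(x) = -x^7/(21·√(π)) + 112·x^6/(45·π) - x^5/(5·√(π)) + 16·x^4/(3·π) - 2·x^3/(3·√(π)) + 8·x^2/π - 2·x/√(π) + O(x^8).
The coefficient of x^7 is -1/(21·√(π)).

Final answer: -1/(21·√(π))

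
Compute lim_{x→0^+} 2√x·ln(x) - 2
The product is a 0·∞ indeterminate form at x → 0⁺.
Rewrite the product as 2·ln(x) / x^(-1/2) and apply L'Hôpital, or use the standard hierarchy x^(-1/2) ≫ |ln x| as x → 0⁺.
The indeterminate product → 0, so the limit = -2.

Final answer: -2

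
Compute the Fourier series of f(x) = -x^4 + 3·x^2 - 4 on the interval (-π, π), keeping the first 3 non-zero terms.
(-60 + 8·π^2)·cos(x) + (6 - 2·π^2)·cos(2·x) - π^4/5 - 4 + π^2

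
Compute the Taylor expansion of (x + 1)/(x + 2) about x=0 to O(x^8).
x^7/256 - x^6/128 + x^5/64 - x^4/32 + x^3/16 - x^2/8 + x/4 + 1/2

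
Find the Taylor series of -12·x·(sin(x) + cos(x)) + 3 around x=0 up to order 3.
6·x^3 - 12·x^2 - 12·x + 3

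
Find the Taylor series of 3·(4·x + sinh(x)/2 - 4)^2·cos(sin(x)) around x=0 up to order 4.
-145·x^4/8 + 52·x^3 + 147·x^2/4 - 108·x + 48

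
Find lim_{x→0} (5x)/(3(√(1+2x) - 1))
Both numerator and denominator → 0 as x → 0; this is a 0/0 indeterminate form.
Expand each to leading order near x = 0: numerator ~ 5·x, denominator ~ 3·x.
The limit of the ratio is 5/3.

Final answer: 5/3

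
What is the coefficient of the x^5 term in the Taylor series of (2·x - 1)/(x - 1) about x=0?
Expand to order 5: (2·x - 1)/(x - 1) = -x^5 - x^4 - x^3 - x^2 - x + 1 + O(x^6).
The coefficient of x^5 is -1.

Final answer: -1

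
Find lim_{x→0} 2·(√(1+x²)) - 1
Direct substitution at x = 0 gives 1.

Final answer: 1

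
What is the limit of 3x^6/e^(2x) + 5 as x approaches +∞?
The quotient is an ∞/∞ indeterminate form as x → +∞.
The exponential denominator e^(2x) dominates the polynomial numerator (e^x ≫ x^6 as x → ∞), so the quotient → 0.
Adding the constant: 0 + 5 = 5. Limit = 5.

Final answer: 5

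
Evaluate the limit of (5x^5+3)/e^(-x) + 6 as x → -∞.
The quotient is an ∞/∞ indeterminate form as x → -∞.
Compare growth rates of the dominant terms (exponentials ≫ polynomials ≫ logarithms), or apply L'Hôpital's rule; the quotient → 0.
Adding the constant: 0 + 6 = 6. Limit = 6.

Final answer: 6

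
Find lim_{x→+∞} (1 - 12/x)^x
As x → +∞: this is the defining limit (1 - 12/x)^x → e^(-12).
Limit = e^(-12).

Final answer: e^(-12)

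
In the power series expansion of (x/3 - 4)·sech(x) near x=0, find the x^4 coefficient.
Expand to order 4: (x/3 - 4)·sech(x) = -5·x^4/6 - x^3/6 + 2·x^2 + x/3 - 4 + O(x^5).
The coefficient of x^4 is -5/6.

Final answer: -5/6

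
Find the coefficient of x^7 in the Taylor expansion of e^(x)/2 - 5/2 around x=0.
Expand to order 7: e^(x)/2 - 5/2 = x^7/10080 + x^6/1440 + x^5/240 + x^4/48 + x^3/12 + x^2/4 + x/2 - 2 + O(x^8).
The coefficient of x^7 is 1/10080.

Final answer: 1/10080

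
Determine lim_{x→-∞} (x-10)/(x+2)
Evaluate the dominant behaviour as x → -∞; each term tends to a finite value or vanishes.
Limit = 1.

Final answer: 1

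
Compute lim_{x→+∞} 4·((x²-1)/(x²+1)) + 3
Evaluate the dominant behaviour as x → +∞; each term tends to a finite value or vanishes.
Limit = 7.

Final answer: 7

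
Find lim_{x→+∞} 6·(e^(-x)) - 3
Evaluate the dominant behaviour as x → +∞; each term tends to a finite value or vanishes.
Limit = -3.

Final answer: -3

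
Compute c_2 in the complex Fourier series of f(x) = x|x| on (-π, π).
Compute the real Fourier coefficients first: a_2 = 0, b_2 = -π.
Then c_2 = (a_2 − i·b_2)/2 = i·π/2.

Final answer: i·π/2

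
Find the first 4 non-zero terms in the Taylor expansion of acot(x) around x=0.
-x^5/5 + x^3/3 - x + π/2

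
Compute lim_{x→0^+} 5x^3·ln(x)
This is a 0·∞ indeterminate form at x → 0⁺.
Rewrite the product as 5·ln(x) / x^(-3) and apply L'Hôpital, or use the standard hierarchy x^(-3) ≫ |ln x| as x → 0⁺.
The indeterminate product → 0, so the limit = 0.

Final answer: 0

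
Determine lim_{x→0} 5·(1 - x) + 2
Direct substitution at x = 0 gives 7.

Final answer: 7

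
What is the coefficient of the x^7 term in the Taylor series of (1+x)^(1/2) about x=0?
Expand to order 7: (1+x)^(1/2) = 33·x^7/2048 - 21·x^6/1024 + 7·x^5/256 - 5·x^4/128 + x^3/16 - x^2/8 + x/2 + 1 + O(x^8).
The coefficient of x^7 is 33/2048.

Final answer: 33/2048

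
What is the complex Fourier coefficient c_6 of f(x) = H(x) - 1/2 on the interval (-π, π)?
Compute the real Fourier coefficients first: a_6 = 0, b_6 = 0.
Then c_6 = (a_6 − i·b_6)/2 = 0.

Final answer: 0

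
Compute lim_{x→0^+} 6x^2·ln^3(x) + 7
The product is a 0·∞ indeterminate form at x → 0⁺.
Rewrite the product as 6·ln^3(x) / x^(-2) and apply L'Hôpital, or use the standard hierarchy x^(-2) ≫ |ln x|^3 as x → 0⁺.
The indeterminate product → 0, so the limit = 7.

Final answer: 7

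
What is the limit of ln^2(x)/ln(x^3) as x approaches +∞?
This is an ∞/∞ indeterminate form as x → +∞.
Write ln(x^3) = 3·ln(x), reducing the quotient to ln(x)/3 → ∞.
Limit = ∞.

Final answer: ∞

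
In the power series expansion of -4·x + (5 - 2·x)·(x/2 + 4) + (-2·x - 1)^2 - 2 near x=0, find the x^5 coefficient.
Expand to order 5: -4·x + (5 - 2·x)·(x/2 + 4) + (-2·x - 1)^2 - 2 = 3·x^2 - 11·x/2 + 19 + O(x^6).
The coefficient of x^5 is 0.

Final answer: 0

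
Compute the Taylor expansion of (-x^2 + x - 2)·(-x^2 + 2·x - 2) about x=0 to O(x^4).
-3·x^3 + 6·x^2 - 6·x + 4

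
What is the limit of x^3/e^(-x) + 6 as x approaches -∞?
The quotient is an ∞/∞ indeterminate form as x → -∞.
Compare growth rates of the dominant terms (exponentials ≫ polynomials ≫ logarithms), or apply L'Hôpital's rule; the quotient → 0.
Adding the constant: 0 + 6 = 6. Limit = 6.

Final answer: 6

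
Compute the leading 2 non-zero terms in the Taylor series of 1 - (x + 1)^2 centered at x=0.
-x^2 - 2·x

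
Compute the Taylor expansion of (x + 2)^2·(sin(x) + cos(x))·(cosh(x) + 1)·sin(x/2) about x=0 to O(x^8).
-8569·x^7/80640 - 163·x^6/720 - 53·x^5/160 + 23·x^3/6 + 8·x^2 + 4·x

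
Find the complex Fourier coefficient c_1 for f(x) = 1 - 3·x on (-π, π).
Compute the real Fourier coefficients first: a_1 = 0, b_1 = -6.
Then c_1 = (a_1 − i·b_1)/2 = 3·i.

Final answer: 3·i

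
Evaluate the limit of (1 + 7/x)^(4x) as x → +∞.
As x → +∞: write (1 + 7/x)^(4x) = ((1 + 7/x)^x)^4 → (e^7)^4 = e^28.
Limit = e^(28).

Final answer: e^(28)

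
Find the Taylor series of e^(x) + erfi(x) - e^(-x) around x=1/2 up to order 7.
(-1 + e^(1/2)·erfi(1/2) + e)·e^(-1/2) + (√(π) + 2·e^(3/4) + e·√(π))·e^(-1/2)·(x - 1/2)/√(π) + (-√(π) + 2·e^(3/4) + e·√(π))·e^(-1/2)·(x - 1/2)^2/(2·√(π)) + (√(π) + e·√(π) + 6·e^(3/4))·e^(-1/2)·(x - 1/2)^3/(6·√(π)) + (-√(π) + e·√(π) + 14·e^(3/4))·e^(-1/2)·(x - 1/2)^4/(24·√(π)) + (√(π) + e·√(π) + 50·e^(3/4))·e^(-1/2)·(x - 1/2)^5/(120·√(π)) + (-√(π) + e·√(π) + 162·e^(3/4))·e^(-1/2)·(x - 1/2)^6/(720·√(π)) + (√(π) + e·√(π) + 662·e^(3/4))·e^(-1/2)·(x - 1/2)^7/(5040·√(π))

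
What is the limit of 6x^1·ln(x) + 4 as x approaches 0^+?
The product is a 0·∞ indeterminate form at x → 0⁺.
Rewrite the product as 6·ln(x) / x^(-1) and apply L'Hôpital, or use the standard hierarchy x^(-1) ≫ |ln x| as x → 0⁺.
The indeterminate product → 0, so the limit = 4.

Final answer: 4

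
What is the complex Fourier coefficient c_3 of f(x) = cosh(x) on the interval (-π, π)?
Compute the real Fourier coefficients first: a_3 = -sinh(π)/(5·π), b_3 = 0.
Then c_3 = (a_3 − i·b_3)/2 = -sinh(π)/(10·π).

Final answer: -sinh(π)/(10·π)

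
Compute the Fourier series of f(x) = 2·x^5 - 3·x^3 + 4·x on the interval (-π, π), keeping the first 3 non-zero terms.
(-86·π^2 + 4·π^4 + 524)·sin(x) + (-2·π^4 - 47/2 + 13·π^2)·sin(2·x) + (-134·π^2/27 + 484/81 + 4·π^4/3)·sin(3·x)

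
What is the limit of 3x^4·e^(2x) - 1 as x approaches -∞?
The product is a 0·∞ indeterminate form at x → -∞.
Rewrite the product as 3x^4 / e^(-2x) (an ∞/∞ form) and apply L'Hôpital, or use the standard hierarchy e^(2|x|) ≫ |x^4| as x → -∞.
The indeterminate product → 0, so the limit = -1.

Final answer: -1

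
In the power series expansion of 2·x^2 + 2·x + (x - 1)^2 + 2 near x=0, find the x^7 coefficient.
Expand to order 7: 2·x^2 + 2·x + (x - 1)^2 + 2 = 3·x^2 + 3 + O(x^8).
The coefficient of x^7 is 0.

Final answer: 0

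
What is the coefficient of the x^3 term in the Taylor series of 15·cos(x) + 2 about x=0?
Expand to order 3: 15·cos(x) + 2 = 17 - 15·x^2/2 + O(x^4).
The coefficient of x^3 is 0.

Final answer: 0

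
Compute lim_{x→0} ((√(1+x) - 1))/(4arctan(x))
Both numerator and denominator → 0 as x → 0; this is a 0/0 indeterminate form.
Expand each to leading order near x = 0: numerator ~ x/2, denominator ~ 4·x.
The limit of the ratio is 1/8.

Final answer: 1/8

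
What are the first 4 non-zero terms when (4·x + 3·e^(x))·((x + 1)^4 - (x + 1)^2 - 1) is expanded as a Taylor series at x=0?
99·x^3/2 + 55·x^2/2 - x - 3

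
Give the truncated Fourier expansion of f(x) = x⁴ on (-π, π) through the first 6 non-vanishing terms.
(48 - 8·π^2)·cos(x) + (-3 + 2·π^2)·cos(2·x) + (16/27 - 8·π^2/9)·cos(3·x) + (-3/16 + π^2/2)·cos(4·x) + (48/625 - 8·π^2/25)·cos(5·x) + π^4/5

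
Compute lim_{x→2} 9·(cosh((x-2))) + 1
Direct substitution at x = 2 gives 10.

Final answer: 10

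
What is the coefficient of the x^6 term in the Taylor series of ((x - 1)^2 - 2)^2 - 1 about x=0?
Expand to order 6: ((x - 1)^2 - 2)^2 - 1 = x^4 - 4·x^3 + 2·x^2 + 4·x + O(x^7).
The coefficient of x^6 is 0.

Final answer: 0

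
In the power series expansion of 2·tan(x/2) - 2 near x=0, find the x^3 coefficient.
Expand to order 3: 2·tan(x/2) - 2 = x^3/12 + x - 2 + O(x^4).
The coefficient of x^3 is 1/12.

Final answer: 1/12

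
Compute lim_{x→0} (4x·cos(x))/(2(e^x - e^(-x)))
Both numerator and denominator → 0 as x → 0; this is a 0/0 indeterminate form.
Expand each to leading order near x = 0: numerator ~ 4·x, denominator ~ 4·x.
The limit of the ratio is 1.

Final answer: 1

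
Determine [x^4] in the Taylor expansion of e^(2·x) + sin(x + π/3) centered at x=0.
Expand to order 4: e^(2·x) + sin(x + π/3) = x^4·(√(3)/48 + 2/3) + 5·x^3/4 + x^2·(2 - √(3)/4) + 5·x/2 + √(3)/2 + 1 + O(x^5).
The coefficient of x^4 is √(3)/48 + 2/3.

Final answer: √(3)/48 + 2/3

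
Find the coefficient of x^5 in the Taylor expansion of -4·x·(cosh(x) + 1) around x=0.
Expand to order 5: -4·x·(cosh(x) + 1) = -x^5/6 - 2·x^3 - 8·x + O(x^6).
The coefficient of x^5 is -1/6.

Final answer: -1/6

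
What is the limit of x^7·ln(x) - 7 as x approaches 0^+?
The product is a 0·∞ indeterminate form at x → 0⁺.
Rewrite the product as ln(x) / x^(-7) and apply L'Hôpital, or use the standard hierarchy x^(-7) ≫ |ln x| as x → 0⁺.
The indeterminate product → 0, so the limit = -7.

Final answer: -7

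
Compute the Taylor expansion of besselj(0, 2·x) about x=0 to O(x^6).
x^4/4 - x^2 + 1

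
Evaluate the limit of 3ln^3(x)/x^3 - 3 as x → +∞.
The quotient is an ∞/∞ indeterminate form as x → +∞.
The polynomial denominator x^3 dominates the logarithmic numerator (any positive power of x ≫ ln^3(x) as x → ∞), so the quotient → 0.
Adding the constant: 0 - 3 = -3. Limit = -3.

Final answer: -3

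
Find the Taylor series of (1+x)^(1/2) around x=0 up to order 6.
-21·x^6/1024 + 7·x^5/256 - 5·x^4/128 + x^3/16 - x^2/8 + x/2 + 1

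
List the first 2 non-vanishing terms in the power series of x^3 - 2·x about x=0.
x^3 - 2·x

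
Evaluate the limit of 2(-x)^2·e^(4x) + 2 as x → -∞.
The product is a 0·∞ indeterminate form at x → -∞.
Rewrite the product as 2(-x)^2 / e^(-4x) (an ∞/∞ form) and apply L'Hôpital, or use the standard hierarchy e^(4|x|) ≫ |(-x)^2| as x → -∞.
The indeterminate product → 0, so the limit = 2.

Final answer: 2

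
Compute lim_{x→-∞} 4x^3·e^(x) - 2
The product is a 0·∞ indeterminate form at x → -∞.
Rewrite the product as 4x^3 / e^(-x) (an ∞/∞ form) and apply L'Hôpital, or use the standard hierarchy e^(|x|) ≫ |x^3| as x → -∞.
The indeterminate product → 0, so the limit = -2.

Final answer: -2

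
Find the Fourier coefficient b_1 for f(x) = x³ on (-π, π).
b_1 = (1/π) ∫_{-π}^{π} f(x)·sin(1x) dx.
Evaluate the integral (use parity and integration by parts as needed): b_1 = -12 + 2·π^2.

Final answer: -12 + 2·π^2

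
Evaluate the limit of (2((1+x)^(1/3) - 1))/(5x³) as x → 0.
Both numerator and denominator → 0 as x → 0; this is a 0/0 indeterminate form.
Expand each to leading order near x = 0: numerator ~ 2·x/3, denominator ~ 5·x^3.
The limit of the ratio is ∞.

Final answer: ∞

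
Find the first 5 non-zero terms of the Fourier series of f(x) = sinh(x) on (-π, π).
sin(x)·sinh(π)/π - 4·sin(2·x)·sinh(π)/(5·π) + 3·sin(3·x)·sinh(π)/(5·π) - 8·sin(4·x)·sinh(π)/(17·π) + 5·sin(5·x)·sinh(π)/(13·π)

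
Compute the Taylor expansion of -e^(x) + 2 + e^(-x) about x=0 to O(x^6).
-x^5/60 - x^3/3 - 2·x + 2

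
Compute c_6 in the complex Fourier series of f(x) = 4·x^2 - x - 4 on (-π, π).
Compute the real Fourier coefficients first: a_6 = 4/9, b_6 = 1/3.
Then c_6 = (a_6 − i·b_6)/2 = 2/9 - i/6.

Final answer: 2/9 - i/6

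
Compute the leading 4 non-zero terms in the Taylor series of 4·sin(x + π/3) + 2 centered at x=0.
-x^3/3 - √(3)·x^2 + 2·x + 2 + 2·√(3)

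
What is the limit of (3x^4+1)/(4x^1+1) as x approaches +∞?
This is an ∞/∞ indeterminate form as x → +∞.
Divide numerator and denominator by x^4 and let the lower-order terms vanish; the numerator's degree 4 exceeds the denominator's degree 1, so the quotient diverges.
Limit = ∞.

Final answer: ∞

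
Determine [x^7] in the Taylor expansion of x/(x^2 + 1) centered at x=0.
Expand to order 7: x/(x^2 + 1) = -x^7 + x^5 - x^3 + x + O(x^8).
The coefficient of x^7 is -1.

Final answer: -1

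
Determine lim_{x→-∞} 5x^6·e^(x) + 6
The product is a 0·∞ indeterminate form at x → -∞.
Rewrite the product as 5x^6 / e^(-x) (an ∞/∞ form) and apply L'Hôpital, or use the standard hierarchy e^(|x|) ≫ |x^6| as x → -∞.
The indeterminate product → 0, so the limit = 6.

Final answer: 6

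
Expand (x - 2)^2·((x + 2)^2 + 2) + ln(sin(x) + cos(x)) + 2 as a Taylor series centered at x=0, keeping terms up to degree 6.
-32·x^6/45 + 2·x^5/3 + x^4/3 + 2·x^3/3 - 7·x^2 - 7·x + 26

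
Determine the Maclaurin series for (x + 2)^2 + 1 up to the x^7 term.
x^2 + 4·x + 5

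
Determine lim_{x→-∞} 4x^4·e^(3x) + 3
The product is a 0·∞ indeterminate form at x → -∞.
Rewrite the product as 4x^4 / e^(-3x) (an ∞/∞ form) and apply L'Hôpital, or use the standard hierarchy e^(3|x|) ≫ |x^4| as x → -∞.
The indeterminate product → 0, so the limit = 3.

Final answer: 3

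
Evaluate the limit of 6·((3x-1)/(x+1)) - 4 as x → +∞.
Evaluate the dominant behaviour as x → +∞; each term tends to a finite value or vanishes.
Limit = 14.

Final answer: 14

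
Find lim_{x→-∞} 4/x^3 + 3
Evaluate the dominant behaviour as x → -∞; each term tends to a finite value or vanishes.
Limit = 3.

Final answer: 3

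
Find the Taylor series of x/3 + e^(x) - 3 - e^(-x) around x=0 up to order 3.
x^3/3 + 7·x/3 - 3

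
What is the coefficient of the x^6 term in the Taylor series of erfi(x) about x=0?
Expand to order 6: erfi(x) = x^5/(5·√(π)) + 2·x^3/(3·√(π)) + 2·x/√(π) + O(x^7).
The coefficient of x^6 is 0.

Final answer: 0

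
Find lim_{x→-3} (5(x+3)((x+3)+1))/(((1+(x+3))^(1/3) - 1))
Both numerator and denominator → 0 as x → -3; this is a 0/0 indeterminate form.
Expand each to leading order near x = -3: numerator ~ 5·(x + 3), denominator ~ (x + 3)/3.
The limit of the ratio is 15.

Final answer: 15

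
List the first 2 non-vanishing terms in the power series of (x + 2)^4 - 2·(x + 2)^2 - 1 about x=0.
24·x + 7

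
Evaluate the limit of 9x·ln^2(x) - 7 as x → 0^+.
The product is a 0·∞ indeterminate form at x → 0⁺.
Rewrite the product as 9·ln^2(x) / x^(-1) and apply L'Hôpital, or use the standard hierarchy x^(-1) ≫ |ln x|^2 as x → 0⁺.
The indeterminate product → 0, so the limit = -7.

Final answer: -7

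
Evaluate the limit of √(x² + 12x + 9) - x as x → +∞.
This is an ∞ − ∞ indeterminate form.
Multiply and divide by the conjugate √(x²+12x + 9) + x; the x² terms cancel, leaving (12x + 9)/(√(x²+12x + 9)+x) → 12/2 = 6.
Limit = 6.

Final answer: 6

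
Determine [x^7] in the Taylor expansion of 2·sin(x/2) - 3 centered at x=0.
Expand to order 7: 2·sin(x/2) - 3 = -x^7/322560 + x^5/1920 - x^3/24 + x - 3 + O(x^8).
The coefficient of x^7 is -1/322560.

Final answer: -1/322560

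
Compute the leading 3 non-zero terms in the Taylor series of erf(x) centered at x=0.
x^5/(5·√(π)) - 2·x^3/(3·√(π)) + 2·x/√(π)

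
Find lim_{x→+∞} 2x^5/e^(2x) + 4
The quotient is an ∞/∞ indeterminate form as x → +∞.
The exponential denominator e^(2x) dominates the polynomial numerator (e^x ≫ x^5 as x → ∞), so the quotient → 0.
Adding the constant: 0 + 4 = 4. Limit = 4.

Final answer: 4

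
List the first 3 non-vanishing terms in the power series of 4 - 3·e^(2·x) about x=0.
-6·x^2 - 6·x + 1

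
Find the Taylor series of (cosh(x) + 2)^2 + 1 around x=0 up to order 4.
x^4/2 + 3·x^2 + 10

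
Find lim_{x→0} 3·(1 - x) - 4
Direct substitution at x = 0 gives -1.

Final answer: -1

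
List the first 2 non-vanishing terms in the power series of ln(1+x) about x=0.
-x^2/2 + x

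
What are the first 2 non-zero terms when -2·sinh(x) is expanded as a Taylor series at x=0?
-x^3/3 - 2·x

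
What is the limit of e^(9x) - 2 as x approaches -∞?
Evaluate the dominant behaviour as x → -∞; each term tends to a finite value or vanishes.
Limit = -2.

Final answer: -2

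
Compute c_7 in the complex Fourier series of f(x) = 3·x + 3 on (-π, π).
Compute the real Fourier coefficients first: a_7 = 0, b_7 = 6/7.
Then c_7 = (a_7 − i·b_7)/2 = -3·i/7.

Final answer: -3·i/7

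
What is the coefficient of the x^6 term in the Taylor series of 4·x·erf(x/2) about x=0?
Expand to order 6: 4·x·erf(x/2) = x^6/(40·√(π)) - x^4/(3·√(π)) + 4·x^2/√(π) + O(x^7).
The coefficient of x^6 is 1/(40·√(π)).

Final answer: 1/(40·√(π))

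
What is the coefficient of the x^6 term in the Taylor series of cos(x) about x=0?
Expand to order 6: cos(x) = -x^6/720 + x^4/24 - x^2/2 + 1 + O(x^7).
The coefficient of x^6 is -1/720.

Final answer: -1/720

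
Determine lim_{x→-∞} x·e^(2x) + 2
The product is a 0·∞ indeterminate form at x → -∞.
Rewrite the product as x / e^(-2x) (an ∞/∞ form) and apply L'Hôpital, or use the standard hierarchy e^(2|x|) ≫ |x| as x → -∞.
The indeterminate product → 0, so the limit = 2.

Final answer: 2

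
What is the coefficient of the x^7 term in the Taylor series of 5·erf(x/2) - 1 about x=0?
Expand to order 7: 5·erf(x/2) - 1 = -5·x^7/(2688·√(π)) + x^5/(32·√(π)) - 5·x^3/(12·√(π)) + 5·x/√(π) - 1 + O(x^8).
The coefficient of x^7 is -5/(2688·√(π)).

Final answer: -5/(2688·√(π))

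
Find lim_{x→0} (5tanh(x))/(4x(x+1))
Both numerator and denominator → 0 as x → 0; this is a 0/0 indeterminate form.
Expand each to leading order near x = 0: numerator ~ 5·x, denominator ~ 4·x.
The limit of the ratio is 5/4.

Final answer: 5/4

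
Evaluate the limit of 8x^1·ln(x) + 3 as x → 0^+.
The product is a 0·∞ indeterminate form at x → 0⁺.
Rewrite the product as 8·ln(x) / x^(-1) and apply L'Hôpital, or use the standard hierarchy x^(-1) ≫ |ln x| as x → 0⁺.
The indeterminate product → 0, so the limit = 3.

Final answer: 3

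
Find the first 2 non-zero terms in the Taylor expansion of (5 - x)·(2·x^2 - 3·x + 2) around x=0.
10 - 17·x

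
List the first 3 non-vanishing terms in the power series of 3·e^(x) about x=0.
3·x^2/2 + 3·x + 3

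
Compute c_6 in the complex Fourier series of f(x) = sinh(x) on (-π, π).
Compute the real Fourier coefficients first: a_6 = 0, b_6 = -12·sinh(π)/(37·π).
Then c_6 = (a_6 − i·b_6)/2 = 6·i·sinh(π)/(37·π).

Final answer: 6·i·sinh(π)/(37·π)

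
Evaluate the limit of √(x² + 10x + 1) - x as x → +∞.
This is an ∞ − ∞ indeterminate form.
Multiply and divide by the conjugate √(x²+10x + 1) + x; the x² terms cancel, leaving (10x + 1)/(√(x²+10x + 1)+x) → 10/2 = 5.
Limit = 5.

Final answer: 5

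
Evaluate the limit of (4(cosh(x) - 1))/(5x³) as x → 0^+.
Both numerator and denominator → 0 as x → 0^+; this is a 0/0 indeterminate form.
Expand each to leading order near x = 0: numerator ~ 2·x^2, denominator ~ 5·x^3.
The limit of the ratio is ∞.

Final answer: ∞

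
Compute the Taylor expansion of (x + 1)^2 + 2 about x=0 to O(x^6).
x^2 + 2·x + 3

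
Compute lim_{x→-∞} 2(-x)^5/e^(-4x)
This is an ∞/∞ indeterminate form as x → -∞.
Compare growth rates of the dominant terms (exponentials ≫ polynomials ≫ logarithms), or apply L'Hôpital's rule; the quotient → 0.
Limit = 0.

Final answer: 0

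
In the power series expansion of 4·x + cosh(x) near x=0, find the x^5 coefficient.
Expand to order 5: 4·x + cosh(x) = x^4/24 + x^2/2 + 4·x + 1 + O(x^6).
The coefficient of x^5 is 0.

Final answer: 0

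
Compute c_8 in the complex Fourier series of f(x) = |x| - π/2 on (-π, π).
Compute the real Fourier coefficients first: a_8 = 0, b_8 = 0.
Then c_8 = (a_8 − i·b_8)/2 = 0.

Final answer: 0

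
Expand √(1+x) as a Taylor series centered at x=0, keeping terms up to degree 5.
7·x^5/256 - 5·x^4/128 + x^3/16 - x^2/8 + x/2 + 1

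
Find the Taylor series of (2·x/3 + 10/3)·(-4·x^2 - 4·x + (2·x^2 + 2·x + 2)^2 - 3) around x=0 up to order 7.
8·x^5/3 + 56·x^4/3 + 32·x^3 + 88·x^2/3 + 14·x + 10/3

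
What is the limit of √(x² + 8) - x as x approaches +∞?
This is an ∞ − ∞ indeterminate form.
Multiply and divide by the conjugate √(x²+8) + x; the x² terms cancel, leaving 8/(√(x²+8)+x) → 0.
Limit = 0.

Final answer: 0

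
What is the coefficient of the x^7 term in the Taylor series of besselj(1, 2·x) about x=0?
Expand to order 7: besselj(1, 2·x) = -x^7/144 + x^5/12 - x^3/2 + x + O(x^8).
The coefficient of x^7 is -1/144.

Final answer: -1/144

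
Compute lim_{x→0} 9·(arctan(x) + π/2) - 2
Direct substitution at x = 0 gives -2 + 9·π/2.

Final answer: -2 + 9·π/2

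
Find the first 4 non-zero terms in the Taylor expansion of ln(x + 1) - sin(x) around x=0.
23·x^5/120 - x^4/4 + x^3/2 - x^2/2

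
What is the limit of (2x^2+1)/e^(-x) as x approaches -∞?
This is an ∞/∞ indeterminate form as x → -∞.
Compare growth rates of the dominant terms (exponentials ≫ polynomials ≫ logarithms), or apply L'Hôpital's rule; the quotient → 0.
Limit = 0.

Final answer: 0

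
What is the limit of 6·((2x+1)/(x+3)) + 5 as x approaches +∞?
Evaluate the dominant behaviour as x → +∞; each term tends to a finite value or vanishes.
Limit = 17.

Final answer: 17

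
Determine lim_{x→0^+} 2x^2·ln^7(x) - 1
The product is a 0·∞ indeterminate form at x → 0⁺.
Rewrite the product as 2·ln^7(x) / x^(-2) and apply L'Hôpital, or use the standard hierarchy x^(-2) ≫ |ln x|^7 as x → 0⁺.
The indeterminate product → 0, so the limit = -1.

Final answer: -1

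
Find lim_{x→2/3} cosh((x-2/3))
Direct substitution at x = 2/3 gives 1.

Final answer: 1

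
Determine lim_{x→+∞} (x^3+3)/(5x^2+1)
This is an ∞/∞ indeterminate form as x → +∞.
Divide numerator and denominator by x^3 and let the lower-order terms vanish; the numerator's degree 3 exceeds the denominator's degree 2, so the quotient diverges.
Limit = ∞.

Final answer: ∞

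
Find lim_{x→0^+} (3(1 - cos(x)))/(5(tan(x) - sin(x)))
Both numerator and denominator → 0 as x → 0^+; this is a 0/0 indeterminate form.
Expand each to leading order near x = 0: numerator ~ 3·x^2/2, denominator ~ 5·x^3/2.
The limit of the ratio is ∞.

Final answer: ∞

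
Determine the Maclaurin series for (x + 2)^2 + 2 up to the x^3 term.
x^2 + 4·x + 6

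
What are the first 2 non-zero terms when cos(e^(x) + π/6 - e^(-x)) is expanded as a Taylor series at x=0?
-x + √(3)/2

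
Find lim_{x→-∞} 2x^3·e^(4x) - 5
The product is a 0·∞ indeterminate form at x → -∞.
Rewrite the product as 2x^3 / e^(-4x) (an ∞/∞ form) and apply L'Hôpital, or use the standard hierarchy e^(4|x|) ≫ |x^3| as x → -∞.
The indeterminate product → 0, so the limit = -5.

Final answer: -5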